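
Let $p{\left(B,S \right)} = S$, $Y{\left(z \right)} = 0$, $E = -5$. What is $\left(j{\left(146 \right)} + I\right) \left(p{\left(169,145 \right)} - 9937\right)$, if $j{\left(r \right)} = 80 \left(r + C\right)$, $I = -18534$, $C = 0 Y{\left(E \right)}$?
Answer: $67114368$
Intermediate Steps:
$C = 0$ ($C = 0 \cdot 0 = 0$)
$j{\left(r \right)} = 80 r$ ($j{\left(r \right)} = 80 \left(r + 0\right) = 80 r$)
$\left(j{\left(146 \right)} + I\right) \left(p{\left(169,145 \right)} - 9937\right) = \left(80 \cdot 146 - 18534\right) \left(145 - 9937\right) = \left(11680 - 18534\right) \left(-9792\right) = \left(-6854\right) \left(-9792\right) = 67114368$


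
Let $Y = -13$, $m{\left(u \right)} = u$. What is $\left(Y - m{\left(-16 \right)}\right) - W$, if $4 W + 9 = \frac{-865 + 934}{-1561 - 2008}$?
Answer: $\frac{37509}{7138} \approx 5.2548$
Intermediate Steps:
$W = - \frac{16095}{7138}$ ($W = - \frac{9}{4} + \frac{\left(-865 + 934\right) \frac{1}{-1561 - 2008}}{4} = - \frac{9}{4} + \frac{69 \frac{1}{-3569}}{4} = - \frac{9}{4} + \frac{69 \left(- \frac{1}{3569}\right)}{4} = - \frac{9}{4} + \frac{1}{4} \left(- \frac{69}{3569}\right) = - \frac{9}{4} - \frac{69}{14276} = - \frac{16095}{7138} \approx -2.2548$)
$\left(Y - m{\left(-16 \right)}\right) - W = \left(-13 - -16\right) - - \frac{16095}{7138} = \left(-13 + 16\right) + \frac{16095}{7138} = 3 + \frac{16095}{7138} = \frac{37509}{7138}$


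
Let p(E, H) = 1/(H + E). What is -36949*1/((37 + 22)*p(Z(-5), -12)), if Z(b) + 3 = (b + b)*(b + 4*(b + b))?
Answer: -16072815/59 ≈ -2.7242e+5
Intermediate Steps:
Z(b) = -3 + 18*b**2 (Z(b) = -3 + (b + b)*(b + 4*(b + b)) = -3 + (2*b)*(b + 4*(2*b)) = -3 + (2*b)*(b + 8*b) = -3 + (2*b)*(9*b) = -3 + 18*b**2)
p(E, H) = 1/(E + H)
-36949*1/((37 + 22)*p(Z(-5), -12)) = -36949*((-3 + 18*(-5)**2) - 12)/(37 + 22) = -36949/(59/((-3 + 18*25) - 12)) = -36949/(59/((-3 + 450) - 12)) = -36949/(59/(447 - 12)) = -36949/(59/435) = -36949/((1/435)*59) = -36949/59/435 = -36949*435/59 = -16072815/59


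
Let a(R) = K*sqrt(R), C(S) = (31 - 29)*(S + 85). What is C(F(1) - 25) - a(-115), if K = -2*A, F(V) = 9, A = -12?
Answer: 138 - 24*I*sqrt(115) ≈ 138.0 - 257.37*I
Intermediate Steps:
K = 24 (K = -2*(-12) = 24)
C(S) = 170 + 2*S (C(S) = 2*(85 + S) = 170 + 2*S)
a(R) = 24*sqrt(R)
C(F(1) - 25) - a(-115) = (170 + 2*(9 - 25)) - 24*sqrt(-115) = (170 + 2*(-16)) - 24*I*sqrt(115) = (170 - 32) - 24*I*sqrt(115) = 138 - 24*I*sqrt(115)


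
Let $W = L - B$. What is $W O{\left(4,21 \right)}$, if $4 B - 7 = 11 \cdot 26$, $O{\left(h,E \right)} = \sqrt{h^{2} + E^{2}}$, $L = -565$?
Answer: $- \frac{2553 \sqrt{457}}{4} \approx -13644.0$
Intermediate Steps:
$O{\left(h,E \right)} = \sqrt{E^{2} + h^{2}}$
$B = \frac{293}{4}$ ($B = \frac{7}{4} + \frac{11 \cdot 26}{4} = \frac{7}{4} + \frac{1}{4} \cdot 286 = \frac{7}{4} + \frac{143}{2} = \frac{293}{4} \approx 73.25$)
$W = - \frac{2553}{4}$ ($W = -565 - \frac{293}{4} = - \frac{2553}{4} \approx -638.25$)
$W O{\left(4,21 \right)} = - \frac{2553 \sqrt{21^{2} + 4^{2}}}{4} = - \frac{2553 \sqrt{441 + 16}}{4} = - \frac{2553 \sqrt{457}}{4}$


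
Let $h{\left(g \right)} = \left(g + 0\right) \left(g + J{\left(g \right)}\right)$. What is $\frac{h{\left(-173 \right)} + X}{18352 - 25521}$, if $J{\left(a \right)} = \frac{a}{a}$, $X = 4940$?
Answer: $- \frac{34696}{7169} \approx -4.8397$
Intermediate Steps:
$J{\left(a \right)} = 1$
$h{\left(g \right)} = g \left(1 + g\right)$ ($h{\left(g \right)} = \left(g + 0\right) \left(g + 1\right) = g \left(1 + g\right)$)
$\frac{h{\left(-173 \right)} + X}{18352 - 25521} = \frac{- 173 \left(1 - 173\right) + 4940}{18352 - 25521} = \frac{\left(-173\right) \left(-172\right) + 4940}{-7169} = \left(29756 + 4940\right) \left(- \frac{1}{7169}\right) = 34696 \left(- \frac{1}{7169}\right) = - \frac{34696}{7169}$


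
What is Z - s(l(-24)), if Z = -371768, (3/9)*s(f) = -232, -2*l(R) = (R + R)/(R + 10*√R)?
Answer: -371072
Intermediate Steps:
l(R) = -R/(R + 10*√R) (l(R) = -(R + R)/(2*(R + 10*√R)) = -2*R/(2*(R + 10*√R)) = -R/(R + 10*√R))
s(f) = -696 (s(f) = 3*(-232) = -696)
Z - s(l(-24)) = -371768 - 1*(-696) = -371768 + 696 = -371072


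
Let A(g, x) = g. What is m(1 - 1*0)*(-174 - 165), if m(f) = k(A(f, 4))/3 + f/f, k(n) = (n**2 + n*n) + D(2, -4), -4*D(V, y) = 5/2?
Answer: -3955/8 ≈ -494.38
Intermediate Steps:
D(V, y) = -5/8 (D(V, y) = -5/(4*2) = -1/4*5/2 = -5/8)
k(n) = -5/8 + 2*n**2 (k(n) = (n**2 + n*n) - 5/8 = (n**2 + n**2) - 5/8 = 2*n**2 - 5/8 = -5/8 + 2*n**2)
m(f) = 19/24 + 2*f**2/3 (m(f) = (-5/8 + 2*f**2)/3 + f/f = (-5/8 + 2*f**2)*(1/3) + 1 = (-5/24 + 2*f**2/3) + 1 = 19/24 + 2*f**2/3)
m(1 - 1*0)*(-174 - 165) = (19/24 + 2*(1 - 1*0)**2/3)*(-174 - 165) = (19/24 + 2*(1 + 0)**2/3)*(-339) = (19/24 + (2/3)*1**2)*(-339) = (19/24 + (2/3)*1)*(-339) = (19/24 + 2/3)*(-339) = (35/24)*(-339) = -3955/8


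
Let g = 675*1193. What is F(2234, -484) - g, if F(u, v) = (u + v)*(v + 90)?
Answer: -1494775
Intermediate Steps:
F(u, v) = (90 + v)*(u + v) (F(u, v) = (u + v)*(90 + v) = (90 + v)*(u + v))
g = 805275
F(2234, -484) - g = ((-484)**2 + 90*2234 + 90*(-484) + 2234*(-484)) - 1*805275 = (234256 + 201060 - 43560 - 1081256) - 805275 = -689500 - 805275 = -1494775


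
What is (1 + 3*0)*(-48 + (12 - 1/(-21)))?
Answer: -755/21 ≈ -35.952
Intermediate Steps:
(1 + 3*0)*(-48 + (12 - 1/(-21))) = (1 + 0)*(-48 + (12 - 1*(-1/21))) = 1*(-48 + (12 + 1/21)) = 1*(-48 + 253/21) = 1*(-755/21) = -755/21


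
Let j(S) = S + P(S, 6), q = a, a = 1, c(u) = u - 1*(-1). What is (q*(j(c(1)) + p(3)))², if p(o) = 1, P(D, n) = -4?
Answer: 1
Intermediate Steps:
c(u) = 1 + u (c(u) = u + 1 = 1 + u)
q = 1
j(S) = -4 + S (j(S) = S - 4 = -4 + S)
(q*(j(c(1)) + p(3)))² = (1*((-4 + (1 + 1)) + 1))² = (1*((-4 + 2) + 1))² = (1*(-2 + 1))² = (1*(-1))² = (-1)² = 1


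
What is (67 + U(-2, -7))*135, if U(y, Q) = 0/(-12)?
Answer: 9045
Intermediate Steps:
U(y, Q) = 0 (U(y, Q) = 0*(-1/12) = 0)
(67 + U(-2, -7))*135 = (67 + 0)*135 = 67*135 = 9045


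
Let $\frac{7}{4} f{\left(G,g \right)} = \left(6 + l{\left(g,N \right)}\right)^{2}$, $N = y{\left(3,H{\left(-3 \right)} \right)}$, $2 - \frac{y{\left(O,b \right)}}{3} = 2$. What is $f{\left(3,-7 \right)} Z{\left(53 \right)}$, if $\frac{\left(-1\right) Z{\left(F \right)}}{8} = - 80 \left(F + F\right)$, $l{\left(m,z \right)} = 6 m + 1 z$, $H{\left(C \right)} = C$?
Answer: $\frac{351682560}{7} \approx 5.024 \cdot 10^{7}$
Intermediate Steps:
$y{\left(O,b \right)} = 0$ ($y{\left(O,b \right)} = 6 - 6 = 0$)
$N = 0$
$l{\left(m,z \right)} = z + 6 m$ ($l{\left(m,z \right)} = 6 m + z = z + 6 m$)
$f{\left(G,g \right)} = \frac{4 \left(6 + 6 g\right)^{2}}{7}$ ($f{\left(G,g \right)} = \frac{4 \left(6 + \left(0 + 6 g\right)\right)^{2}}{7} = \frac{4 \left(6 + 6 g\right)^{2}}{7}$)
$Z{\left(F \right)} = 1280 F$ ($Z{\left(F \right)} = - 8 \left(- 80 \left(F + F\right)\right) = - 8 \left(- 80 \cdot 2 F\right) = - 8 \left(- 160 F\right) = 1280 F$)
$f{\left(3,-7 \right)} Z{\left(53 \right)} = \frac{144 \left(1 - 7\right)^{2}}{7} \cdot 1280 \cdot 53 = \frac{144 \left(-6\right)^{2}}{7} \cdot 67840 = \frac{144}{7} \cdot 36 \cdot 67840 = \frac{5184}{7} \cdot 67840 = \frac{351682560}{7}$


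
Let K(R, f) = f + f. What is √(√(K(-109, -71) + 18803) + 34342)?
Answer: √(34342 + √18661) ≈ 185.68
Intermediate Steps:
K(R, f) = 2*f
√(√(K(-109, -71) + 18803) + 34342) = √(√(2*(-71) + 18803) + 34342) = √(√(-142 + 18803) + 34342) = √(√18661 + 34342) = √(34342 + √18661)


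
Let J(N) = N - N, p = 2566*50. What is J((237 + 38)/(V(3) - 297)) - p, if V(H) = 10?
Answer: -128300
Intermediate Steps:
p = 128300
J(N) = 0
J((237 + 38)/(V(3) - 297)) - p = 0 - 1*128300 = 0 - 128300 = -128300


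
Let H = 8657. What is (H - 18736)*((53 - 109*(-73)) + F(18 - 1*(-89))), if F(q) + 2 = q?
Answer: -81791085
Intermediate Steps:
F(q) = -2 + q
(H - 18736)*((53 - 109*(-73)) + F(18 - 1*(-89))) = (8657 - 18736)*((53 - 109*(-73)) + (-2 + (18 - 1*(-89)))) = -10079*((53 + 7957) + (-2 + (18 + 89))) = -10079*(8010 + (-2 + 107)) = -10079*(8010 + 105) = -10079*8115 = -81791085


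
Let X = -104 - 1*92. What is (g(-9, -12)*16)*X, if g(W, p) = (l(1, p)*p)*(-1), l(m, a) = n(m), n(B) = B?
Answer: -37632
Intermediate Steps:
X = -196 (X = -104 - 92 = -196)
l(m, a) = m
g(W, p) = -p (g(W, p) = (1*p)*(-1) = p*(-1) = -p)
(g(-9, -12)*16)*X = (-1*(-12)*16)*(-196) = (12*16)*(-196) = 192*(-196) = -37632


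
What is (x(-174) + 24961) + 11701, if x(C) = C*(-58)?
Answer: 46754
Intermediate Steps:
x(C) = -58*C
(x(-174) + 24961) + 11701 = (-58*(-174) + 24961) + 11701 = (10092 + 24961) + 11701 = 35053 + 11701 = 46754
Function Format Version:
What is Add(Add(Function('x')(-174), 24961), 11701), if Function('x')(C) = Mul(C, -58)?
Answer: 46754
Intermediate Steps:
Function('x')(C) = Mul(-58, C)
Add(Add(Function('x')(-174), 24961), 11701) = Add(Add(Mul(-58, -174), 24961), 11701) = Add(Add(10092, 24961), 11701) = Add(35053, 11701) = 46754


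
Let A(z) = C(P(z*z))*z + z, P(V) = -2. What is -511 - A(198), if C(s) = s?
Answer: -313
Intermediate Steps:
A(z) = -z (A(z) = -2*z + z = -z)
-511 - A(198) = -511 - (-1)*198 = -511 - 1*(-198) = -511 + 198 = -313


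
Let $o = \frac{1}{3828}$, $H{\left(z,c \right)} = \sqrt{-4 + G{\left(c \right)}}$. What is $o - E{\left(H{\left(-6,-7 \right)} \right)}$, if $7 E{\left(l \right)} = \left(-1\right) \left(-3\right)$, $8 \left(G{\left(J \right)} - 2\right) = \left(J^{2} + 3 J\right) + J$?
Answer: $- \frac{11477}{26796} \approx -0.42831$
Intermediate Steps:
$G{\left(J \right)} = 2 + \frac{J}{2} + \frac{J^{2}}{8}$ ($G{\left(J \right)} = 2 + \frac{\left(J^{2} + 3 J\right) + J}{8} = 2 + \frac{J^{2} + 4 J}{8} = 2 + \left(\frac{J}{2} + \frac{J^{2}}{8}\right) = 2 + \frac{J}{2} + \frac{J^{2}}{8}$)
$H{\left(z,c \right)} = \sqrt{-2 + \frac{c}{2} + \frac{c^{2}}{8}}$ ($H{\left(z,c \right)} = \sqrt{-4 + \left(2 + \frac{c}{2} + \frac{c^{2}}{8}\right)} = \sqrt{-2 + \frac{c}{2} + \frac{c^{2}}{8}}$)
$E{\left(l \right)} = \frac{3}{7}$ ($E{\left(l \right)} = \frac{\left(-1\right) \left(-3\right)}{7} = \frac{1}{7} \cdot 3 = \frac{3}{7}$)
$o = \frac{1}{3828} \approx 0.00026123$
$o - E{\left(H{\left(-6,-7 \right)} \right)} = \frac{1}{3828} - \frac{3}{7} = - \frac{11477}{26796}$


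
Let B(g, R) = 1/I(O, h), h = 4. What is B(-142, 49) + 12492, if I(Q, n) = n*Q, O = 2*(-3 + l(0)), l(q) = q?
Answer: 299807/24 ≈ 12492.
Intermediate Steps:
O = -6 (O = 2*(-3 + 0) = 2*(-3) = -6)
I(Q, n) = Q*n
B(g, R) = -1/24 (B(g, R) = 1/(-6*4) = 1/(-24) = -1/24)
B(-142, 49) + 12492 = -1/24 + 12492 = 299807/24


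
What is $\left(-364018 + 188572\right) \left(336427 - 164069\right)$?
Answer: $-30239521668$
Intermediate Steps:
$\left(-364018 + 188572\right) \left(336427 - 164069\right) = \left(-175446\right) 172358 = -30239521668$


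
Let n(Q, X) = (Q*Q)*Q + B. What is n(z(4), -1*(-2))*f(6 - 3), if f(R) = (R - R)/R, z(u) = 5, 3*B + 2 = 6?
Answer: 0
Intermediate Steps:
B = 4/3 (B = -⅔ + (⅓)*6 = -⅔ + 2 = 4/3 ≈ 1.3333)
f(R) = 0 (f(R) = 0/R = 0)
n(Q, X) = 4/3 + Q³ (n(Q, X) = (Q*Q)*Q + 4/3 = Q²*Q + 4/3 = Q³ + 4/3 = 4/3 + Q³)
n(z(4), -1*(-2))*f(6 - 3) = (4/3 + 5³)*0 = (4/3 + 125)*0 = (379/3)*0 = 0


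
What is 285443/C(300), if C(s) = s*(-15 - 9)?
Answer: -285443/7200 ≈ -39.645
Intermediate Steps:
C(s) = -24*s (C(s) = s*(-24) = -24*s)
285443/C(300) = 285443/((-24*300)) = 285443/(-7200) = 285443*(-1/7200) = -285443/7200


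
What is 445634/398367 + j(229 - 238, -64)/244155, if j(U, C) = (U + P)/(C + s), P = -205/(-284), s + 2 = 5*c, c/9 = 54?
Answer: 2705490313364989/2418527476544880 ≈ 1.1187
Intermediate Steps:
c = 486 (c = 9*54 = 486)
s = 2428 (s = -2 + 5*486 = -2 + 2430 = 2428)
P = 205/284 (P = -205*(-1/284) = 205/284 ≈ 0.72183)
j(U, C) = (205/284 + U)/(2428 + C) (j(U, C) = (U + 205/284)/(C + 2428) = (205/284 + U)/(2428 + C))
445634/398367 + j(229 - 238, -64)/244155 = 445634/398367 + ((205/284 + (229 - 238))/(2428 - 64))/244155 = 445634*(1/398367) + ((205/284 - 9)/2364)*(1/244155) = 445634/398367 + ((1/2364)*(-2351/284))*(1/244155) = 445634/398367 - 2351/671376*1/244155 = 445634/398367 - 2351/163919807280 = 2705490313364989/2418527476544880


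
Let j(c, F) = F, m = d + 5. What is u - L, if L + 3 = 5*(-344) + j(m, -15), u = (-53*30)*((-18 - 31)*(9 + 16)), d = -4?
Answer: 1949488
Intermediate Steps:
m = 1 (m = -4 + 5 = 1)
u = 1947750 (u = -(-77910)*25 = -1590*(-1225) = 1947750)
L = -1738 (L = -3 + (5*(-344) - 15) = -3 + (-1720 - 15) = -3 - 1735 = -1738)
u - L = 1947750 - 1*(-1738) = 1947750 + 1738 = 1949488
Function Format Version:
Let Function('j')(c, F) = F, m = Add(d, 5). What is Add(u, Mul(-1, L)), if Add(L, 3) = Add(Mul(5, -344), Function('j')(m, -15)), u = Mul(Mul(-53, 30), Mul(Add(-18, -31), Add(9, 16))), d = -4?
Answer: 1949488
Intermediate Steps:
m = 1 (m = Add(-4, 5) = 1)
u = 1947750 (u = Mul(-1590, Mul(-49, 25)) = Mul(-1590, -1225) = 1947750)
L = -1738 (L = Add(-3, Add(Mul(5, -344), -15)) = Add(-3, Add(-1720, -15)) = Add(-3, -1735) = -1738)
Add(u, Mul(-1, L)) = Add(1947750, Mul(-1, -1738)) = Add(1947750, 1738) = 1949488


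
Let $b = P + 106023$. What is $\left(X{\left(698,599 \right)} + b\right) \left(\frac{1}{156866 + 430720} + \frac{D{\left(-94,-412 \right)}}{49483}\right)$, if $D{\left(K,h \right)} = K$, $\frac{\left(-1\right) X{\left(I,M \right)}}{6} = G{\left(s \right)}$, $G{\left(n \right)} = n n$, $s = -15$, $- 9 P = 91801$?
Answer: $- \frac{23460093925928}{130839831171} \approx -179.3$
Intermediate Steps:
$P = - \frac{91801}{9}$ ($P = \left(- \frac{1}{9}\right) 91801 = - \frac{91801}{9} \approx -10200.0$)
$G{\left(n \right)} = n^{2}$
$X{\left(I,M \right)} = -1350$ ($X{\left(I,M \right)} = - 6 \left(-15\right)^{2} = \left(-6\right) 225 = -1350$)
$b = \frac{862406}{9}$ ($b = - \frac{91801}{9} + 106023 = \frac{862406}{9} \approx 95823.0$)
$\left(X{\left(698,599 \right)} + b\right) \left(\frac{1}{156866 + 430720} + \frac{D{\left(-94,-412 \right)}}{49483}\right) = \left(-1350 + \frac{862406}{9}\right) \left(\frac{1}{156866 + 430720} - \frac{94}{49483}\right) = \frac{850256 \left(\frac{1}{587586} - \frac{94}{49483}\right)}{9} = \frac{850256}{9} \left(- \frac{55183601}{29075518038}\right) = - \frac{23460093925928}{130839831171}$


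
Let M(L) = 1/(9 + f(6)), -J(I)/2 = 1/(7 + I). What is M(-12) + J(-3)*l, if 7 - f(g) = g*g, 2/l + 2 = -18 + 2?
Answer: 1/180 ≈ 0.0055556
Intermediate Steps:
l = -1/9 (l = 2/(-2 + (-18 + 2)) = 2/(-2 - 16) = 2/(-18) = 2*(-1/18) = -1/9 ≈ -0.11111)
f(g) = 7 - g**2 (f(g) = 7 - g*g = 7 - g**2)
J(I) = -2/(7 + I)
M(L) = -1/20 (M(L) = 1/(9 + (7 - 1*6**2)) = 1/(9 + (7 - 1*36)) = 1/(9 + (7 - 36)) = 1/(9 - 29) = 1/(-20) = -1/20)
M(-12) + J(-3)*l = -1/20 - 2/(7 - 3)*(-1/9) = -1/20 - 2/4*(-1/9) = -1/20 - 2*1/4*(-1/9) = -1/20 - 1/2*(-1/9) = -1/20 + 1/18 = 1/180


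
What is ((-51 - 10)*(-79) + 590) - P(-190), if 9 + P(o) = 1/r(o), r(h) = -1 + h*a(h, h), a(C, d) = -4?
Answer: 4112261/759 ≈ 5418.0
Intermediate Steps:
r(h) = -1 - 4*h (r(h) = -1 + h*(-4) = -1 - 4*h)
P(o) = -9 + 1/(-1 - 4*o)
((-51 - 10)*(-79) + 590) - P(-190) = ((-51 - 10)*(-79) + 590) - 2*(5 + 18*(-190))/(-1 - 4*(-190)) = (-61*(-79) + 590) - 2*(5 - 3420)/(-1 + 760) = (4819 + 590) - 2*(-3415)/759 = 5409 - 2*(-3415)/759 = 5409 - 1*(-6830/759) = 5409 + 6830/759 = 4112261/759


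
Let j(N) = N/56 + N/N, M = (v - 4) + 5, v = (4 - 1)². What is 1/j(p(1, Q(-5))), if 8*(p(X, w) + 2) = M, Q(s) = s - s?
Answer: 224/221 ≈ 1.0136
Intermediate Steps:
v = 9 (v = 3² = 9)
Q(s) = 0
M = 10 (M = (9 - 4) + 5 = 5 + 5 = 10)
p(X, w) = -¾ (p(X, w) = -2 + (⅛)*10 = -2 + 5/4 = -¾)
j(N) = 1 + N/56 (j(N) = N*(1/56) + 1 = N/56 + 1 = 1 + N/56)
1/j(p(1, Q(-5))) = 1/(1 + (1/56)*(-¾)) = 1/(1 - 3/224) = 1/(221/224) = 224/221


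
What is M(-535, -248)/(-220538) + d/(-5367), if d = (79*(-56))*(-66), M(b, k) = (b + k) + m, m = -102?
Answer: -21462939199/394542482 ≈ -54.400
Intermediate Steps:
M(b, k) = -102 + b + k (M(b, k) = (b + k) - 102 = -102 + b + k)
d = 291984 (d = -4424*(-66) = 291984)
M(-535, -248)/(-220538) + d/(-5367) = (-102 - 535 - 248)/(-220538) + 291984/(-5367) = -885*(-1/220538) + 291984*(-1/5367) = 885/220538 - 97328/1789 = -21462939199/394542482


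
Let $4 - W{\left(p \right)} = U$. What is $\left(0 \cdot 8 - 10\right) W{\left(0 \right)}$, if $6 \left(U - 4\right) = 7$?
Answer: $\frac{35}{3} \approx 11.667$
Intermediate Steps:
$U = \frac{31}{6}$ ($U = 4 + \frac{1}{6} \cdot 7 = 4 + \frac{7}{6} = \frac{31}{6} \approx 5.1667$)
$W{\left(p \right)} = - \frac{7}{6}$ ($W{\left(p \right)} = 4 - \frac{31}{6} = - \frac{7}{6}$)
$\left(0 \cdot 8 - 10\right) W{\left(0 \right)} = \left(0 \cdot 8 - 10\right) \left(- \frac{7}{6}\right) = \left(0 - 10\right) \left(- \frac{7}{6}\right) = \left(-10\right) \left(- \frac{7}{6}\right) = \frac{35}{3}$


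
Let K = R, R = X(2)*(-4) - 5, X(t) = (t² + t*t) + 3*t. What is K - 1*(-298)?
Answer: 237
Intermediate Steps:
X(t) = 2*t² + 3*t (X(t) = (t² + t²) + 3*t = 2*t² + 3*t)
R = -61 (R = (2*(3 + 2*2))*(-4) - 5 = (2*(3 + 4))*(-4) - 5 = (2*7)*(-4) - 5 = 14*(-4) - 5 = -56 - 5 = -61)
K = -61
K - 1*(-298) = -61 - 1*(-298) = -61 + 298 = 237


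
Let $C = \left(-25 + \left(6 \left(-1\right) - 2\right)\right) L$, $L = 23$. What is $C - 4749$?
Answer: $-5508$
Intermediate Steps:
$C = -759$ ($C = \left(-25 + \left(6 \left(-1\right) - 2\right)\right) 23 = \left(-25 - 8\right) 23 = \left(-33\right) 23 = -759$)
$C - 4749 = -759 - 4749 = -5508$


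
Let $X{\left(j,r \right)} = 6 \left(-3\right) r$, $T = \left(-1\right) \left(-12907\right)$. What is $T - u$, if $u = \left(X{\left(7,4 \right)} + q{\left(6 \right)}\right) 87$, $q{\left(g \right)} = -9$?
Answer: $19954$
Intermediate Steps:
$T = 12907$
$X{\left(j,r \right)} = - 18 r$
$u = -7047$ ($u = \left(\left(-18\right) 4 - 9\right) 87 = \left(-72 - 9\right) 87 = \left(-81\right) 87 = -7047$)
$T - u = 12907 - -7047 = 12907 + 7047 = 19954$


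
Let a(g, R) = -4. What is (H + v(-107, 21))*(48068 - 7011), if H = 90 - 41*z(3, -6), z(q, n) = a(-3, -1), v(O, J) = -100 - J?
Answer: 5460581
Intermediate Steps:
z(q, n) = -4
H = 254 (H = 90 - 41*(-4) = 90 + 164 = 254)
(H + v(-107, 21))*(48068 - 7011) = (254 + (-100 - 1*21))*(48068 - 7011) = (254 + (-100 - 21))*41057 = (254 - 121)*41057 = 133*41057 = 5460581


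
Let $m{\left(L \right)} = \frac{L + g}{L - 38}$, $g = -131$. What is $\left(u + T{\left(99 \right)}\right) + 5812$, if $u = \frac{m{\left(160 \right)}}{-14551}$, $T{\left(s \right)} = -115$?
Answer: $\frac{10113439705}{1775222} \approx 5697.0$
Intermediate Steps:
$m{\left(L \right)} = \frac{-131 + L}{-38 + L}$ ($m{\left(L \right)} = \frac{L - 131}{L - 38} = \frac{-131 + L}{-38 + L}$)
$u = - \frac{29}{1775222}$ ($u = \frac{\frac{1}{-38 + 160} \left(-131 + 160\right)}{-14551} = \frac{1}{122} \cdot 29 \left(- \frac{1}{14551}\right) = \frac{29}{122} \left(- \frac{1}{14551}\right) = - \frac{29}{1775222} \approx -1.6336 \cdot 10^{-5}$)
$\left(u + T{\left(99 \right)}\right) + 5812 = \left(- \frac{29}{1775222} - 115\right) + 5812 = - \frac{204150559}{1775222} + 5812 = \frac{10113439705}{1775222}$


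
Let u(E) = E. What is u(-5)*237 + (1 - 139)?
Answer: -1323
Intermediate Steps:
u(-5)*237 + (1 - 139) = -5*237 + (1 - 139) = -1185 - 138 = -1323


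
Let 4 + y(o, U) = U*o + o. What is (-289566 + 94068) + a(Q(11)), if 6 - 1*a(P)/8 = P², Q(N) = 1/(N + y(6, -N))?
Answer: -549019058/2809 ≈ -1.9545e+5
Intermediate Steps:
y(o, U) = -4 + o + U*o (y(o, U) = -4 + (U*o + o) = -4 + (o + U*o) = -4 + o + U*o)
Q(N) = 1/(2 - 5*N) (Q(N) = 1/(N + (-4 + 6 - N*6)) = 1/(N + (-4 + 6 - 6*N)) = 1/(N + (2 - 6*N)) = 1/(2 - 5*N))
a(P) = 48 - 8*P²
(-289566 + 94068) + a(Q(11)) = (-289566 + 94068) + (48 - 8/(2 - 5*11)²) = -195498 + (48 - 8/(2 - 55)²) = -195498 + (48 - 8*(1/(-53))²) = -195498 + (48 - 8*(-1/53)²) = -195498 + (48 - 8*1/2809) = -195498 + (48 - 8/2809) = -195498 + 134824/2809 = -549019058/2809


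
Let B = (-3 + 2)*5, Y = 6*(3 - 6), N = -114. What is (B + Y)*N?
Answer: 2622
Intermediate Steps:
Y = -18 (Y = 6*(-3) = -18)
B = -5 (B = -1*5 = -5)
(B + Y)*N = (-5 - 18)*(-114) = -23*(-114) = 2622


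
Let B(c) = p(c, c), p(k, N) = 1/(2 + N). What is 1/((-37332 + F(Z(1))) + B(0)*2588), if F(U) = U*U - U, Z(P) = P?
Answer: -1/36038 ≈ -2.7748e-5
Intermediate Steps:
F(U) = U² - U
B(c) = 1/(2 + c)
1/((-37332 + F(Z(1))) + B(0)*2588) = 1/((-37332 + 1*(-1 + 1)) + 2588/(2 + 0)) = 1/((-37332 + 1*0) + 2588/2) = 1/((-37332 + 0) + (½)*2588) = 1/(-37332 + 1294) = 1/(-36038) = -1/36038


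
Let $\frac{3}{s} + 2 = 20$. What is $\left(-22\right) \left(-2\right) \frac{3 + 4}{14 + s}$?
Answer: $\frac{1848}{85} \approx 21.741$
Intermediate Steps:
$s = \frac{1}{6}$ ($s = \frac{3}{-2 + 20} = \frac{3}{18} = 3 \cdot \frac{1}{18} = \frac{1}{6} \approx 0.16667$)
$\left(-22\right) \left(-2\right) \frac{3 + 4}{14 + s} = \left(-22\right) \left(-2\right) \frac{3 + 4}{14 + \frac{1}{6}} = 44 \frac{7}{\frac{85}{6}} = 44 \cdot 7 \cdot \frac{6}{85} = 44 \cdot \frac{42}{85} = \frac{1848}{85}$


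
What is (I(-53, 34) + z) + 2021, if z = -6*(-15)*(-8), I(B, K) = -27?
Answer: 1274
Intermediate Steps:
z = -720 (z = 90*(-8) = -720)
(I(-53, 34) + z) + 2021 = (-27 - 720) + 2021 = -747 + 2021 = 1274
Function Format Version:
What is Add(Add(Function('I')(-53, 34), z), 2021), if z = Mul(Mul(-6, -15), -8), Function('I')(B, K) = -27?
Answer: 1274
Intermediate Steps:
z = -720 (z = Mul(90, -8) = -720)
Add(Add(Function('I')(-53, 34), z), 2021) = Add(Add(-27, -720), 2021) = Add(-747, 2021) = 1274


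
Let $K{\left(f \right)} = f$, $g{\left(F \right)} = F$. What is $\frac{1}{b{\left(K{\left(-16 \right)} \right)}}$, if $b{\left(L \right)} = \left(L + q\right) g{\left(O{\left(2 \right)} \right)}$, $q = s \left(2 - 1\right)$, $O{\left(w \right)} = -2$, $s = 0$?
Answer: $\frac{1}{32} \approx 0.03125$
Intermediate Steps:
$q = 0$ ($q = 0 \left(2 - 1\right) = 0 \cdot 1 = 0$)
$b{\left(L \right)} = - 2 L$ ($b{\left(L \right)} = \left(L + 0\right) \left(-2\right) = L \left(-2\right) = - 2 L$)
$\frac{1}{b{\left(K{\left(-16 \right)} \right)}} = \frac{1}{\left(-2\right) \left(-16\right)} = \frac{1}{32}$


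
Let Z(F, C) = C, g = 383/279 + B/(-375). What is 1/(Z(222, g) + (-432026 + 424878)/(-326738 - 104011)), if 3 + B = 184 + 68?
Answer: 556384125/403575566 ≈ 1.3786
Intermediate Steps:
B = 249 (B = -3 + (184 + 68) = -3 + 252 = 249)
g = 24718/34875 (g = 383/279 + 249/(-375) = 383*(1/279) + 249*(-1/375) = 383/279 - 83/125 = 24718/34875 ≈ 0.70876)
1/(Z(222, g) + (-432026 + 424878)/(-326738 - 104011)) = 1/(24718/34875 + (-432026 + 424878)/(-326738 - 104011)) = 1/(24718/34875 - 7148/(-430749)) = 1/(24718/34875 - 7148*(-1/430749)) = 1/(24718/34875 + 7148/430749) = 1/(403575566/556384125) = 556384125/403575566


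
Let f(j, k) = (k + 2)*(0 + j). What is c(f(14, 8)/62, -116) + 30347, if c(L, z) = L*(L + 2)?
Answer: 29172707/961 ≈ 30357.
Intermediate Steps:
f(j, k) = j*(2 + k) (f(j, k) = (2 + k)*j = j*(2 + k))
c(L, z) = L*(2 + L)
c(f(14, 8)/62, -116) + 30347 = ((14*(2 + 8))/62)*(2 + (14*(2 + 8))/62) + 30347 = ((14*10)*(1/62))*(2 + (14*10)*(1/62)) + 30347 = (140*(1/62))*(2 + 140*(1/62)) + 30347 = 70*(2 + 70/31)/31 + 30347 = (70/31)*(132/31) + 30347 = 9240/961 + 30347 = 29172707/961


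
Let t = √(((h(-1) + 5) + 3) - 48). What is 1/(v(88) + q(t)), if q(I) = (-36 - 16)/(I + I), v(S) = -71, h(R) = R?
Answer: -2911/207357 - 26*I*√41/207357 ≈ -0.014039 - 0.00080287*I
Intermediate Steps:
t = I*√41 (t = √(((-1 + 5) + 3) - 48) = √((4 + 3) - 48) = √(7 - 48) = √(-41) = I*√41 ≈ 6.4031*I)
q(I) = -26/I (q(I) = -52*1/(2*I) = -26/I)
1/(v(88) + q(t)) = 1/(-71 - 26*(-I*√41/41)) = 1/(-71 - (-26)*I*√41/41) = 1/(-71 + 26*I*√41/41)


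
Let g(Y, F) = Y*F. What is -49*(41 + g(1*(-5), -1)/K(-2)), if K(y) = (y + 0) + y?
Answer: -7791/4 ≈ -1947.8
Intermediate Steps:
K(y) = 2*y (K(y) = y + y = 2*y)
g(Y, F) = F*Y
-49*(41 + g(1*(-5), -1)/K(-2)) = -49*(41 + (-(-5))/((2*(-2)))) = -49*(41 - 1*(-5)/(-4)) = -49*(41 + 5*(-1/4)) = -49*(41 - 5/4) = -49*159/4 = -7791/4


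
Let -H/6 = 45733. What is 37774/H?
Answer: -18887/137199 ≈ -0.13766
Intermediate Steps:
H = -274398 (H = -6*45733 = -274398)
37774/H = 37774/(-274398) = 37774*(-1/274398) = -18887/137199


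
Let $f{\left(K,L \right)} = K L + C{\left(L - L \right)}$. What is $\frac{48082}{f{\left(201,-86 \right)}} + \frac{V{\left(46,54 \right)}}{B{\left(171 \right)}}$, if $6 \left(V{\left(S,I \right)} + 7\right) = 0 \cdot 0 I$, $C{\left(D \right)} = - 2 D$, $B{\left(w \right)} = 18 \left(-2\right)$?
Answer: $- \frac{268325}{103716} \approx -2.5871$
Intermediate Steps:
$B{\left(w \right)} = -36$
$f{\left(K,L \right)} = K L$ ($f{\left(K,L \right)} = K L - 2 \left(L - L\right) = K L - 0 = K L + 0 = K L$)
$V{\left(S,I \right)} = -7$ ($V{\left(S,I \right)} = -7 + \frac{0 \cdot 0 I}{6} = -7 + \frac{0 I}{6} = -7 + \frac{1}{6} \cdot 0 = -7 + 0 = -7$)
$\frac{48082}{f{\left(201,-86 \right)}} + \frac{V{\left(46,54 \right)}}{B{\left(171 \right)}} = \frac{48082}{201 \left(-86\right)} - \frac{7}{-36} = \frac{48082}{-17286} - - \frac{7}{36} = 48082 \left(- \frac{1}{17286}\right) + \frac{7}{36} = - \frac{24041}{8643} + \frac{7}{36} = - \frac{268325}{103716}$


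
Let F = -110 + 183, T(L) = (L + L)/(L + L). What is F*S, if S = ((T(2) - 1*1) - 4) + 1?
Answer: -219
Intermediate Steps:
T(L) = 1 (T(L) = (2*L)/((2*L)) = (2*L)*(1/(2*L)) = 1)
F = 73
S = -3 (S = ((1 - 1*1) - 4) + 1 = ((1 - 1) - 4) + 1 = (0 - 4) + 1 = -4 + 1 = -3)
F*S = 73*(-3) = -219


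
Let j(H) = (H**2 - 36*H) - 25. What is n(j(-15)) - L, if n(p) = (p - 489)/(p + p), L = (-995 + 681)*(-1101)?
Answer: -511656469/1480 ≈ -3.4571e+5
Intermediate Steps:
L = 345714 (L = -314*(-1101) = 345714)
j(H) = -25 + H**2 - 36*H
n(p) = (-489 + p)/(2*p) (n(p) = (-489 + p)/((2*p)) = (-489 + p)*(1/(2*p)) = (-489 + p)/(2*p))
n(j(-15)) - L = (-489 + (-25 + (-15)**2 - 36*(-15)))/(2*(-25 + (-15)**2 - 36*(-15))) - 1*345714 = (-489 + (-25 + 225 + 540))/(2*(-25 + 225 + 540)) - 345714 = (1/2)*(-489 + 740)/740 - 345714 = (1/2)*(1/740)*251 - 345714 = 251/1480 - 345714 = -511656469/1480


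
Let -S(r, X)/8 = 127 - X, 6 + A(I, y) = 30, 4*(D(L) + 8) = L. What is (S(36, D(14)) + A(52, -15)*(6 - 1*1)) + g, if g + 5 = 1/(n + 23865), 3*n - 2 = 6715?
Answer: -24459447/26104 ≈ -937.00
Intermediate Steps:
n = 2239 (n = ⅔ + (⅓)*6715 = ⅔ + 6715/3 = 2239)
D(L) = -8 + L/4
A(I, y) = 24 (A(I, y) = -6 + 30 = 24)
S(r, X) = -1016 + 8*X (S(r, X) = -8*(127 - X) = -1016 + 8*X)
g = -130519/26104 (g = -5 + 1/(2239 + 23865) = -5 + 1/26104 = -130519/26104 ≈ -5.0000)
(S(36, D(14)) + A(52, -15)*(6 - 1*1)) + g = ((-1016 + 8*(-8 + (¼)*14)) + 24*(6 - 1*1)) - 130519/26104 = ((-1016 + 8*(-8 + 7/2)) + 24*(6 - 1)) - 130519/26104 = ((-1016 + 8*(-9/2)) + 24*5) - 130519/26104 = ((-1016 - 36) + 120) - 130519/26104 = (-1052 + 120) - 130519/26104 = -932 - 130519/26104 = -24459447/26104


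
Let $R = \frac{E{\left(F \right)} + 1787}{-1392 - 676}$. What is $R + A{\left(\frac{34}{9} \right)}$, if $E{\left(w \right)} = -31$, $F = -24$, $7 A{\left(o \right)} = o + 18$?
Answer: $\frac{10525}{4653} \approx 2.262$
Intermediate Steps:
$A{\left(o \right)} = \frac{18}{7} + \frac{o}{7}$ ($A{\left(o \right)} = \frac{o + 18}{7} = \frac{18 + o}{7} = \frac{18}{7} + \frac{o}{7}$)
$R = - \frac{439}{517}$ ($R = \frac{-31 + 1787}{-1392 - 676} = \frac{1756}{-2068} = 1756 \left(- \frac{1}{2068}\right) = - \frac{439}{517} \approx -0.84913$)
$R + A{\left(\frac{34}{9} \right)} = - \frac{439}{517} + \left(\frac{18}{7} + \frac{34 \cdot \frac{1}{9}}{7}\right) = - \frac{439}{517} + \left(\frac{18}{7} + \frac{1}{7} \cdot \frac{34}{9}\right) = - \frac{439}{517} + \left(\frac{18}{7} + \frac{34}{63}\right) = - \frac{439}{517} + \frac{28}{9} = \frac{10525}{4653}$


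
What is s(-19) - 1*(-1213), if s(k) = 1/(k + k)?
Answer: 46093/38 ≈ 1213.0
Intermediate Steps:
s(k) = 1/(2*k)
s(-19) - 1*(-1213) = (1/2)/(-19) - 1*(-1213) = (1/2)*(-1/19) + 1213 = -1/38 + 1213 = 46093/38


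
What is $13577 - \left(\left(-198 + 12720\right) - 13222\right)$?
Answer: $14277$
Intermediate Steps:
$13577 - \left(\left(-198 + 12720\right) - 13222\right) = 13577 - \left(12522 - 13222\right) = 13577 - -700 = 13577 + 700 = 14277$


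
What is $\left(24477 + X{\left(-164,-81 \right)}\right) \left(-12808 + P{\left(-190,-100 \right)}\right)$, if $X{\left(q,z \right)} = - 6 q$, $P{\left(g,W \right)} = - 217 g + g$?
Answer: $718814952$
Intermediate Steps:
$P{\left(g,W \right)} = - 216 g$
$\left(24477 + X{\left(-164,-81 \right)}\right) \left(-12808 + P{\left(-190,-100 \right)}\right) = \left(24477 - -984\right) \left(-12808 - -41040\right) = \left(24477 + 984\right) \left(-12808 + 41040\right) = 25461 \cdot 28232 = 718814952$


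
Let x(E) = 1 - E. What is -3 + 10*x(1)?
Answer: -3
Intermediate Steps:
-3 + 10*x(1) = -3 + 10*(1 - 1*1) = -3 + 10*(1 - 1) = -3 + 10*0 = -3 + 0 = -3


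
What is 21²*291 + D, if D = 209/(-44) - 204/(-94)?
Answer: 24125743/188 ≈ 1.2833e+5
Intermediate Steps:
D = -485/188 (D = 209*(-1/44) - 204*(-1/94) = -19/4 + 102/47 = -485/188 ≈ -2.5798)
21²*291 + D = 21²*291 - 485/188 = 441*291 - 485/188 = 128331 - 485/188 = 24125743/188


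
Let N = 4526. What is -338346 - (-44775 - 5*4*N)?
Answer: -203051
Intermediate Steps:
-338346 - (-44775 - 5*4*N) = -338346 - (-44775 - 5*4*4526) = -338346 - (-44775 - 20*4526) = -338346 - (-44775 - 1*90520) = -338346 - (-44775 - 90520) = -338346 - 1*(-135295) = -338346 + 135295 = -203051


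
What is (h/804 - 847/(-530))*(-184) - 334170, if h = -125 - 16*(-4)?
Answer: -17814484184/53265 ≈ -3.3445e+5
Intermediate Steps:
h = -61 (h = -125 - 1*(-64) = -125 + 64 = -61)
(h/804 - 847/(-530))*(-184) - 334170 = (-61/804 - 847/(-530))*(-184) - 334170 = (-61*1/804 - 847*(-1/530))*(-184) - 334170 = (-61/804 + 847/530)*(-184) - 334170 = (324329/213060)*(-184) - 334170 = -14919134/53265 - 334170 = -17814484184/53265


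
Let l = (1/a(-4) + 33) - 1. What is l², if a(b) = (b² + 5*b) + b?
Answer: 65025/64 ≈ 1016.0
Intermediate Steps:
a(b) = b² + 6*b
l = 255/8 (l = (1/(-4*(6 - 4)) + 33) - 1 = (1/(-4*2) + 33) - 1 = (1/(-8) + 33) - 1 = (-⅛ + 33) - 1 = 263/8 - 1 = 255/8 ≈ 31.875)
l² = (255/8)² = 65025/64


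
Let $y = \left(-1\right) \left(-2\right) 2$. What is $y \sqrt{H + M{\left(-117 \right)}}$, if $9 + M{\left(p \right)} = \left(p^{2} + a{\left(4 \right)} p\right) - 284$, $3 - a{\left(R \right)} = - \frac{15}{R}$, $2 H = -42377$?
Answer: $2 i \sqrt{34329} \approx 370.56 i$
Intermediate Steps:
$H = - \frac{42377}{2}$ ($H = \frac{1}{2} \left(-42377\right) = - \frac{42377}{2} \approx -21189.0$)
$a{\left(R \right)} = 3 + \frac{15}{R}$ ($a{\left(R \right)} = 3 - - \frac{15}{R} = 3 + \frac{15}{R}$)
$M{\left(p \right)} = -293 + p^{2} + \frac{27 p}{4}$ ($M{\left(p \right)} = -9 - \left(284 - p^{2} - \left(3 + \frac{15}{4}\right) p\right) = -9 - \left(284 - p^{2} - \frac{27 p}{4}\right) = -9 + \left(-284 + p^{2} + \frac{27 p}{4}\right) = -293 + p^{2} + \frac{27 p}{4}$)
$y = 4$ ($y = 2 \cdot 2 = 4$)
$y \sqrt{H + M{\left(-117 \right)}} = 4 \sqrt{- \frac{42377}{2} + \left(-293 + \left(-117\right)^{2} + \frac{27}{4} \left(-117\right)\right)} = 4 \sqrt{- \frac{42377}{2} - - \frac{50425}{4}} = 4 \sqrt{- \frac{42377}{2} + \frac{50425}{4}} = 4 \sqrt{- \frac{34329}{4}} = 4 \frac{i \sqrt{34329}}{2} = 2 i \sqrt{34329}$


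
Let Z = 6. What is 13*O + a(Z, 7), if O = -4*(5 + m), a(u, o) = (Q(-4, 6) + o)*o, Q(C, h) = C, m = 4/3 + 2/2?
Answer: -1081/3 ≈ -360.33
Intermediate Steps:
m = 7/3 (m = 4*(⅓) + 2*(½) = 4/3 + 1 = 7/3 ≈ 2.3333)
a(u, o) = o*(-4 + o) (a(u, o) = (-4 + o)*o = o*(-4 + o))
O = -88/3 (O = -4*(5 + 7/3) = -4*22/3 = -88/3 ≈ -29.333)
13*O + a(Z, 7) = 13*(-88/3) + 7*(-4 + 7) = -1144/3 + 7*3 = -1144/3 + 21 = -1081/3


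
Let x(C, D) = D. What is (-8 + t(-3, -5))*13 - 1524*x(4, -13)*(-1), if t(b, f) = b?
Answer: -19955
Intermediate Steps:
(-8 + t(-3, -5))*13 - 1524*x(4, -13)*(-1) = (-8 - 3)*13 - (-19812)*(-1) = -11*13 - 1524*13 = -143 - 19812 = -19955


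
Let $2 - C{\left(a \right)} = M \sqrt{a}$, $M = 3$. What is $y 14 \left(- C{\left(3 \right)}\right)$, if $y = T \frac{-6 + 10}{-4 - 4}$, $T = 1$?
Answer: $14 - 21 \sqrt{3} \approx -22.373$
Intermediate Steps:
$C{\left(a \right)} = 2 - 3 \sqrt{a}$
$y = - \frac{1}{2}$ ($y = 1 \frac{-6 + 10}{-4 - 4} = 1 \frac{4}{-8} = 1 \cdot 4 \left(- \frac{1}{8}\right) = 1 \left(- \frac{1}{2}\right) = - \frac{1}{2} \approx -0.5$)
$y 14 \left(- C{\left(3 \right)}\right) = \left(- \frac{1}{2}\right) 14 \left(- (2 - 3 \sqrt{3})\right) = - 7 \left(-2 + 3 \sqrt{3}\right) = 14 - 21 \sqrt{3}$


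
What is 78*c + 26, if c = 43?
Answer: 3380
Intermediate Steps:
78*c + 26 = 78*43 + 26 = 3354 + 26 = 3380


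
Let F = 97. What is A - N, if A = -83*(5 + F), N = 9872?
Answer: -18338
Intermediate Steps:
A = -8466 (A = -83*(5 + 97) = -83*102 = -8466)
A - N = -8466 - 1*9872 = -8466 - 9872 = -18338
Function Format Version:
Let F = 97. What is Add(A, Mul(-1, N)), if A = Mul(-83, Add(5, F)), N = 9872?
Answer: -18338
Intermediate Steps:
A = -8466 (A = Mul(-83, Add(5, 97)) = Mul(-83, 102) = -8466)
Add(A, Mul(-1, N)) = Add(-8466, Mul(-1, 9872)) = Add(-8466, -9872) = -18338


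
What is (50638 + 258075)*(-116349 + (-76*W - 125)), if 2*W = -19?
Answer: -35734147176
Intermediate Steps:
W = -19/2 (W = (½)*(-19) = -19/2 ≈ -9.5000)
(50638 + 258075)*(-116349 + (-76*W - 125)) = (50638 + 258075)*(-116349 + (-76*(-19/2) - 125)) = 308713*(-116349 + (722 - 125)) = 308713*(-116349 + 597) = 308713*(-115752) = -35734147176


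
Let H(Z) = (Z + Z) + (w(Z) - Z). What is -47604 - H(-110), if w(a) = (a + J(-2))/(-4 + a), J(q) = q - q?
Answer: -2707213/57 ≈ -47495.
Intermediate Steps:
J(q) = 0
w(a) = a/(-4 + a) (w(a) = (a + 0)/(-4 + a) = a/(-4 + a))
H(Z) = Z + Z/(-4 + Z) (H(Z) = (Z + Z) + (Z/(-4 + Z) - Z) = 2*Z + (-Z + Z/(-4 + Z)) = Z + Z/(-4 + Z))
-47604 - H(-110) = -47604 - (-110)*(-3 - 110)/(-4 - 110) = -47604 - (-110)*(-113)/(-114) = -47604 - (-110)*(-1)*(-113)/114 = -47604 - 1*(-6215/57) = -47604 + 6215/57 = -2707213/57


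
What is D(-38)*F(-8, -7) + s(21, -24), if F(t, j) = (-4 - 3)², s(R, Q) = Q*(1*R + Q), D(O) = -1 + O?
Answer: -1839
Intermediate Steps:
s(R, Q) = Q*(Q + R) (s(R, Q) = Q*(R + Q) = Q*(Q + R))
F(t, j) = 49 (F(t, j) = (-7)² = 49)
D(-38)*F(-8, -7) + s(21, -24) = (-1 - 38)*49 - 24*(-24 + 21) = -39*49 - 24*(-3) = -1911 + 72 = -1839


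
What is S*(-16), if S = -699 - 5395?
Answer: 97504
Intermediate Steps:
S = -6094
S*(-16) = -6094*(-16) = 97504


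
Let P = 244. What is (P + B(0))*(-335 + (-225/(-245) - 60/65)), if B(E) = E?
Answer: -52069112/637 ≈ -81741.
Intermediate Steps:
(P + B(0))*(-335 + (-225/(-245) - 60/65)) = (244 + 0)*(-335 + (-225/(-245) - 60/65)) = 244*(-335 + (-225*(-1/245) - 60*1/65)) = 244*(-335 + (45/49 - 12/13)) = 244*(-335 - 3/637) = 244*(-213398/637) = -52069112/637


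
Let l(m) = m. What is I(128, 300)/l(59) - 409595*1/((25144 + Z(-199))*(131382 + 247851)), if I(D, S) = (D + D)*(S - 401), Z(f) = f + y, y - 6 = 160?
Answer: -246224640143833/561852271917 ≈ -438.24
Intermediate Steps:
y = 166 (y = 6 + 160 = 166)
Z(f) = 166 + f (Z(f) = f + 166 = 166 + f)
I(D, S) = 2*D*(-401 + S) (I(D, S) = (2*D)*(-401 + S) = 2*D*(-401 + S))
I(128, 300)/l(59) - 409595*1/((25144 + Z(-199))*(131382 + 247851)) = (2*128*(-401 + 300))/59 - 409595*1/((25144 + (166 - 199))*(131382 + 247851)) = (2*128*(-101))*(1/59) - 409595*1/(379233*(25144 - 33)) = -25856*1/59 - 409595/(379233*25111) = -25856/59 - 409595/9522919863 = -246224640143833/561852271917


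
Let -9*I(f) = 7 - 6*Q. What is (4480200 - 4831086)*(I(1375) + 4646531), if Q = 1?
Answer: -4891207912436/3 ≈ -1.6304e+12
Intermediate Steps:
I(f) = -⅑ (I(f) = -(7 - 6*1)/9 = -(7 - 6)/9 = -⅑*1 = -⅑)
(4480200 - 4831086)*(I(1375) + 4646531) = (4480200 - 4831086)*(-⅑ + 4646531) = -350886*41818778/9 = -4891207912436/3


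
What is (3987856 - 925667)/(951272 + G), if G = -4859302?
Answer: -3062189/3908030 ≈ -0.78356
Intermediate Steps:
(3987856 - 925667)/(951272 + G) = (3987856 - 925667)/(951272 - 4859302) = 3062189/(-3908030) = 3062189*(-1/3908030) = -3062189/3908030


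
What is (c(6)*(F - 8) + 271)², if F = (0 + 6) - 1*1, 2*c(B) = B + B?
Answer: 64009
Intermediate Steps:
c(B) = B (c(B) = (B + B)/2 = (2*B)/2 = B)
F = 5 (F = 6 - 1 = 5)
(c(6)*(F - 8) + 271)² = (6*(5 - 8) + 271)² = (6*(-3) + 271)² = (-18 + 271)² = 253² = 64009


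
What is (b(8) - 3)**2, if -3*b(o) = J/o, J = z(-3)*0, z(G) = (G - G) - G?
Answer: 9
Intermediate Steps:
z(G) = -G (z(G) = 0 - G = -G)
J = 0 (J = -1*(-3)*0 = 3*0 = 0)
b(o) = 0 (b(o) = -0/o = -1/3*0 = 0)
(b(8) - 3)**2 = (0 - 3)**2 = (-3)**2 = 9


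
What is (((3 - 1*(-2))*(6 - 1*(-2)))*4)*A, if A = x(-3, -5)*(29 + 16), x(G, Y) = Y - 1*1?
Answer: -43200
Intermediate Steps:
x(G, Y) = -1 + Y (x(G, Y) = Y - 1 = -1 + Y)
A = -270 (A = (-1 - 5)*(29 + 16) = -6*45 = -270)
(((3 - 1*(-2))*(6 - 1*(-2)))*4)*A = (((3 - 1*(-2))*(6 - 1*(-2)))*4)*(-270) = (((3 + 2)*(6 + 2))*4)*(-270) = ((5*8)*4)*(-270) = (40*4)*(-270) = 160*(-270) = -43200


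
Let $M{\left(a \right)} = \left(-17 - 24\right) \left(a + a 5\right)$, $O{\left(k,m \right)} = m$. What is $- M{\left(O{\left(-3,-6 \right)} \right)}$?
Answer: $-1476$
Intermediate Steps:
$M{\left(a \right)} = - 246 a$ ($M{\left(a \right)} = - 41 \left(a + 5 a\right) = - 41 \cdot 6 a = - 246 a$)
$- M{\left(O{\left(-3,-6 \right)} \right)} = - \left(-246\right) \left(-6\right) = \left(-1\right) 1476 = -1476$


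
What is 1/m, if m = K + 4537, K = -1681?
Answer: 1/2856 ≈ 0.00035014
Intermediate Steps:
m = 2856 (m = -1681 + 4537 = 2856)
1/m = 1/2856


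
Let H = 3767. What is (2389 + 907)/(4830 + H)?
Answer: 3296/8597 ≈ 0.38339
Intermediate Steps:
(2389 + 907)/(4830 + H) = (2389 + 907)/(4830 + 3767) = 3296/8597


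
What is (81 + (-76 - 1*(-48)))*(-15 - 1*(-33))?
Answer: 954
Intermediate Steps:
(81 + (-76 - 1*(-48)))*(-15 - 1*(-33)) = (81 + (-76 + 48))*(-15 + 33) = (81 - 28)*18 = 53*18 = 954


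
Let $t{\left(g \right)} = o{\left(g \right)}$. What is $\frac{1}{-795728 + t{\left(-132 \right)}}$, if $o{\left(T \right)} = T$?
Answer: $- \frac{1}{795860} \approx -1.2565 \cdot 10^{-6}$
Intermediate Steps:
$t{\left(g \right)} = g$
$\frac{1}{-795728 + t{\left(-132 \right)}} = \frac{1}{-795728 - 132} = \frac{1}{-795860} = - \frac{1}{795860}$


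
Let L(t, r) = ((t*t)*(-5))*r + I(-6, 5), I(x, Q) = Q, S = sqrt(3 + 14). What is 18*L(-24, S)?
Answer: 90 - 51840*sqrt(17) ≈ -2.1365e+5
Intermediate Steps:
S = sqrt(17) ≈ 4.1231
L(t, r) = 5 - 5*r*t**2 (L(t, r) = ((t*t)*(-5))*r + 5 = (t**2*(-5))*r + 5 = (-5*t**2)*r + 5 = -5*r*t**2 + 5 = 5 - 5*r*t**2)
18*L(-24, S) = 18*(5 - 5*sqrt(17)*(-24)**2) = 18*(5 - 5*sqrt(17)*576) = 18*(5 - 2880*sqrt(17)) = 90 - 51840*sqrt(17)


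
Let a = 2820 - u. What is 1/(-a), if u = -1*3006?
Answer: -1/5826 ≈ -0.00017164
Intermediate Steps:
u = -3006
a = 5826 (a = 2820 - 1*(-3006) = 2820 + 3006 = 5826)
1/(-a) = 1/(-1*5826) = 1/(-5826) = -1/5826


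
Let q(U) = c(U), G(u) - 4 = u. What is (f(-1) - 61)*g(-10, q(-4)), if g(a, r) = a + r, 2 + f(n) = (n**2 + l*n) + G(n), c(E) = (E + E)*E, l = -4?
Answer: -1210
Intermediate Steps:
c(E) = 2*E**2 (c(E) = (2*E)*E = 2*E**2)
G(u) = 4 + u
q(U) = 2*U**2
f(n) = 2 + n**2 - 3*n (f(n) = -2 + ((n**2 - 4*n) + (4 + n)) = -2 + (4 + n**2 - 3*n) = 2 + n**2 - 3*n)
(f(-1) - 61)*g(-10, q(-4)) = ((2 + (-1)**2 - 3*(-1)) - 61)*(-10 + 2*(-4)**2) = ((2 + 1 + 3) - 61)*(-10 + 2*16) = (6 - 61)*(-10 + 32) = -55*22 = -1210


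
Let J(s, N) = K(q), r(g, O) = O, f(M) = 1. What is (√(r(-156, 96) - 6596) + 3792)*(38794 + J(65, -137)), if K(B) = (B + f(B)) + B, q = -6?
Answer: 147065136 + 387830*I*√65 ≈ 1.4707e+8 + 3.1268e+6*I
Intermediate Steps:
K(B) = 1 + 2*B (K(B) = (B + 1) + B = (1 + B) + B = 1 + 2*B)
J(s, N) = -11 (J(s, N) = 1 + 2*(-6) = 1 - 12 = -11)
(√(r(-156, 96) - 6596) + 3792)*(38794 + J(65, -137)) = (√(96 - 6596) + 3792)*(38794 - 11) = (√(-6500) + 3792)*38783 = (10*I*√65 + 3792)*38783 = (3792 + 10*I*√65)*38783 = 147065136 + 387830*I*√65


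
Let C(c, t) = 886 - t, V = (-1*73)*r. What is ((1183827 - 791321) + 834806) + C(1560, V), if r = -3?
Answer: 1227979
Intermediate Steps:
V = 219 (V = -1*73*(-3) = -73*(-3) = 219)
((1183827 - 791321) + 834806) + C(1560, V) = ((1183827 - 791321) + 834806) + (886 - 1*219) = (392506 + 834806) + (886 - 219) = 1227312 + 667 = 1227979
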